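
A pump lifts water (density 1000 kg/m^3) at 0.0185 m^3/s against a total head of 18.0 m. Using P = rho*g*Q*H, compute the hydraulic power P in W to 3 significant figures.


P = 1000 * 9.81 * 0.0185 * 18.0 = 3270 W
Therefore the hydraulic power P = 3270 W.


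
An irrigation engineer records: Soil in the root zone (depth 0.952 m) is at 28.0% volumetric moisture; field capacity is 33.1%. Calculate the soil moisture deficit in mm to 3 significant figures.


Approach: apply the soil moisture deficit relation, SMD = (FC - theta)/100 * depth * 1000.
SMD = (33.1 - 28.0)/100 * 0.952 * 1000 = 48.6 mm
Therefore the soil moisture deficit = 48.6 mm.


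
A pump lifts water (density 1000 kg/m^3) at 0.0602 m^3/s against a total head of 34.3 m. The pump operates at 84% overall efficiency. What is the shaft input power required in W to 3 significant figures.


Approach: apply hydraulic power then efficiency conversion, P = rho*g*Q*H; P_in = P/eta.
Step 1 — hydraulic power (P = rho*g*Q*H):
  P = 1000 * 9.81 * 0.0602 * 34.3 = 20256 W
Step 2 — input power: P_in = P/eta = 20256 / 0.84 = 24100 W
Therefore the shaft input power required = 24100 W.


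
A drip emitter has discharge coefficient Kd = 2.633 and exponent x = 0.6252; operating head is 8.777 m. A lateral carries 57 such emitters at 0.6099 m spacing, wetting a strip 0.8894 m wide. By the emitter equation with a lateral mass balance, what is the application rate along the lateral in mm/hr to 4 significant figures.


Approach: apply the emitter equation with a lateral mass balance, q = Kd*h^x; Q = n*q; rate = Q/(n*spacing*width).
Step 1 — single emitter flow (q = Kd*h^x):
  q = 2.633 * 8.777^0.6252 = 10.2384 L/hr
Step 2 — total lateral flow: Q = 57 * 10.2384 = 583.587 L/hr
Step 3 — wetted area: A = 57 * 0.6099 * 0.8894 = 30.9194 m^2
Step 4 — application rate: Q/A = 583.587/30.9194 = 18.87 mm/hr
Therefore the application rate along the lateral = 18.87 mm/hr.


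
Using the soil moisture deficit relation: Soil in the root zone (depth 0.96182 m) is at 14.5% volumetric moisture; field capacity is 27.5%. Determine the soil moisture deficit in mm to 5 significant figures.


Approach: apply the soil moisture deficit relation, SMD = (FC - theta)/100 * depth * 1000.
SMD = (27.5 - 14.5)/100 * 0.96182 * 1000 = 125.04 mm
Therefore the soil moisture deficit = 125.04 mm.


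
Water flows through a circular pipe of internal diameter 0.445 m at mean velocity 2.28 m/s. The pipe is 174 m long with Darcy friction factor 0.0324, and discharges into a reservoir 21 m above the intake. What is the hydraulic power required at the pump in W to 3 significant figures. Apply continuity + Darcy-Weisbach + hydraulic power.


Approach: apply continuity + Darcy-Weisbach + hydraulic power, Q = A*v; hf = f*(L/D)*(v^2/(2g)); H = static + hf; P = rho*g*Q*H.
Step 1 — flow rate (continuity, Q = A*v):
  A = pi*(0.445/2)^2 = 0.15553 m^2
  Q = 0.15553 * 2.28 = 0.35460 m^3/s
Step 2 — friction head loss (Darcy-Weisbach):
  hf = 0.0324 * (174/0.445) * (2.28^2 / (2*9.81))
  hf = 3.3566 m
Step 3 — total head: H = 21 + 3.3566 = 24.357 m
Step 4 — hydraulic power (P = rho*g*Q*H):
  P = 1000 * 9.81 * 0.35460 * 24.357 = 84700 W
Therefore the hydraulic power required at the pump = 84700 W.


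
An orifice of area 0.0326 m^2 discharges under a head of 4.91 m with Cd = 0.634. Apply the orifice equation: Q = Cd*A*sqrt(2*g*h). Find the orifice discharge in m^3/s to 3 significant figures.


Q = 0.634 * 0.0326 * sqrt(2*9.81*4.91) = 0.203 m^3/s
Therefore the orifice discharge = 0.203 m^3/s.


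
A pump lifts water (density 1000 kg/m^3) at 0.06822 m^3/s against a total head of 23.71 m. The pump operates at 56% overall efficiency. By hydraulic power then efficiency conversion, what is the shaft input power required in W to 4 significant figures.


Approach: apply hydraulic power then efficiency conversion, P = rho*g*Q*H; P_in = P/eta.
Step 1 — hydraulic power (P = rho*g*Q*H):
  P = 1000 * 9.81 * 0.06822 * 23.71 = 15867.6 W
Step 2 — input power: P_in = P/eta = 15867.6 / 0.56 = 28340 W
Therefore the shaft input power required = 28340 W.


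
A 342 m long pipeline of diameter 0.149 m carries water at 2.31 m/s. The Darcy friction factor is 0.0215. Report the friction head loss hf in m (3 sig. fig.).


Approach: apply the Darcy-Weisbach equation, hf = f*(L/D)*(v^2/(2g)).
hf = 0.0215 * (342/0.149) * (2.31^2 / (2*9.81))
hf = 13.4 m
Therefore the friction head loss hf = 13.4 m.


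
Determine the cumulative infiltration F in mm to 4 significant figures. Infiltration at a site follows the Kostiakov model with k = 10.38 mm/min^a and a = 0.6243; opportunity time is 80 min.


Approach: apply the Kostiakov infiltration equation, F = k*t^a.
F = 10.38 * 80^0.6243 = 160.1 mm
Therefore the cumulative infiltration F = 160.1 mm.


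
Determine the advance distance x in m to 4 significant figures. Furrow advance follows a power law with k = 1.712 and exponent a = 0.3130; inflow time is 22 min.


Approach: apply the power-law advance function, x = k*t^a.
x = 1.712 * 22^0.3130 = 4.505 m
Therefore the advance distance x = 4.505 m.


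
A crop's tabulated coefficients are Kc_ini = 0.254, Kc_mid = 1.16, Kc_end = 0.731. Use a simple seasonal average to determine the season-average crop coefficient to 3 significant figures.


Approach: apply a simple seasonal average, Kc_avg = (Kc_ini + Kc_mid + Kc_end)/3.
Kc_avg = (0.254 + 1.16 + 0.731)/3 = 0.715
Therefore the season-average crop coefficient = 0.715.


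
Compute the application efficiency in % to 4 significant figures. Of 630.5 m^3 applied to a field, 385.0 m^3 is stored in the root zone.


Approach: apply the application efficiency ratio, Ea = (stored/applied)*100.
Ea = (385.0/630.5)*100 = 61.06 %
Therefore the application efficiency = 61.06 %.


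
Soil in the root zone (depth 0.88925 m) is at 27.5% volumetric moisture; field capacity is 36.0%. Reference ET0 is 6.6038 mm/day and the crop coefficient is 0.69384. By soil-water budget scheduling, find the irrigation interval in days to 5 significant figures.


Approach: apply soil-water budget scheduling, SMD = (FC-theta)/100*depth*1000; ETc = ET0*Kc; interval = SMD/ETc.
Step 1 — soil moisture deficit:
  SMD = (36.0 - 27.5)/100 * 0.88925 * 1000 = 75.58625 mm
Step 2 — daily crop ET (ETc = ET0*Kc):
  ETc = 6.6038 * 0.69384 = 4.581981 mm/day
Step 3 — irrigation interval (SMD/ETc):
  interval = 75.58625 / 4.581981 = 16.496 days
Therefore the irrigation interval = 16.496 days.


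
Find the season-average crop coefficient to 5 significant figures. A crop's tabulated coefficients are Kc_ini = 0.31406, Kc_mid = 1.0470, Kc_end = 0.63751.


Approach: apply a simple seasonal average, Kc_avg = (Kc_ini + Kc_mid + Kc_end)/3.
Kc_avg = (0.31406 + 1.0470 + 0.63751)/3 = 0.66619
Therefore the season-average crop coefficient = 0.66619.


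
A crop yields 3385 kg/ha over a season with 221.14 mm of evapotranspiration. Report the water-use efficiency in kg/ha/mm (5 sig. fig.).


Approach: apply the water-use efficiency ratio, WUE = yield/ET.
WUE = 3385 / 221.14 = 15.307 kg/ha/mm
Therefore the water-use efficiency = 15.307 kg/ha/mm.


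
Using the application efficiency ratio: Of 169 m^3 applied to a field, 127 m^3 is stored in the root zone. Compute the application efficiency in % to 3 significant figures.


Approach: apply the application efficiency ratio, Ea = (stored/applied)*100.
Ea = (127/169)*100 = 75.1 %
Therefore the application efficiency = 75.1 %.


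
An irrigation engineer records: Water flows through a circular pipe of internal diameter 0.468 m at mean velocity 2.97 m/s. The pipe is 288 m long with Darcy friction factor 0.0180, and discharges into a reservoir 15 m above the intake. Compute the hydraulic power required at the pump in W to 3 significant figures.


Approach: apply continuity + Darcy-Weisbach + hydraulic power, Q = A*v; hf = f*(L/D)*(v^2/(2g)); H = static + hf; P = rho*g*Q*H.
Step 1 — flow rate (continuity, Q = A*v):
  A = pi*(0.468/2)^2 = 0.17202 m^2
  Q = 0.17202 * 2.97 = 0.51090 m^3/s
Step 2 — friction head loss (Darcy-Weisbach):
  hf = 0.0180 * (288/0.468) * (2.97^2 / (2*9.81))
  hf = 4.9800 m
Step 3 — total head: H = 15 + 4.9800 = 19.980 m
Step 4 — hydraulic power (P = rho*g*Q*H):
  P = 1000 * 9.81 * 0.51090 * 19.980 = 100000 W
Therefore the hydraulic power required at the pump = 100000 W.


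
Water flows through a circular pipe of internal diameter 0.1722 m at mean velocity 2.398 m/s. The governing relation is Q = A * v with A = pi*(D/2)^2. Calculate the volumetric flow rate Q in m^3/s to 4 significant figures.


A = pi*(0.1722/2)^2 = 0.0232893 m^2
Q = 0.0232893 * 2.398 = 0.05585 m^3/s
Therefore the volumetric flow rate Q = 0.05585 m^3/s.


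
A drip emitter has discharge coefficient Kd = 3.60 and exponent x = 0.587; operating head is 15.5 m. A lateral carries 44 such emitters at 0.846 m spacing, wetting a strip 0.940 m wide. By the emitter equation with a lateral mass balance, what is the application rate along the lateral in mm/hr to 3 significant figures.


Approach: apply the emitter equation with a lateral mass balance, q = Kd*h^x; Q = n*q; rate = Q/(n*spacing*width).
Step 1 — single emitter flow (q = Kd*h^x):
  q = 3.60 * 15.5^0.587 = 17.990 L/hr
Step 2 — total lateral flow: Q = 44 * 17.990 = 791.55 L/hr
Step 3 — wetted area: A = 44 * 0.846 * 0.940 = 34.991 m^2
Step 4 — application rate: Q/A = 791.55/34.991 = 22.6 mm/hr
Therefore the application rate along the lateral = 22.6 mm/hr.


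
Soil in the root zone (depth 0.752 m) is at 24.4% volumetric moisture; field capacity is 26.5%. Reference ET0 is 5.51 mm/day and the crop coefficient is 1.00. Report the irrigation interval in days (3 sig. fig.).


Approach: apply soil-water budget scheduling, SMD = (FC-theta)/100*depth*1000; ETc = ET0*Kc; interval = SMD/ETc.
Step 1 — soil moisture deficit:
  SMD = (26.5 - 24.4)/100 * 0.752 * 1000 = 15.792 mm
Step 2 — daily crop ET (ETc = ET0*Kc):
  ETc = 5.51 * 1.00 = 5.5100 mm/day
Step 3 — irrigation interval (SMD/ETc):
  interval = 15.792 / 5.5100 = 2.87 days
Therefore the irrigation interval = 2.87 days.


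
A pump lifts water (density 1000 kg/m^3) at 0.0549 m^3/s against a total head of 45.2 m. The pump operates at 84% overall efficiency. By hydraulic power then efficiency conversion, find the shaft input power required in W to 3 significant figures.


Approach: apply hydraulic power then efficiency conversion, P = rho*g*Q*H; P_in = P/eta.
Step 1 — hydraulic power (P = rho*g*Q*H):
  P = 1000 * 9.81 * 0.0549 * 45.2 = 24343 W
Step 2 — input power: P_in = P/eta = 24343 / 0.84 = 29000 W
Therefore the shaft input power required = 29000 W.


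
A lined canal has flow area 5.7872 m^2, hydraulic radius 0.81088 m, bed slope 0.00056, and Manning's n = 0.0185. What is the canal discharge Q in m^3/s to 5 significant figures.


Approach: apply Manning's equation, Q = (1/n)*A*R^(2/3)*S^(1/2).
Q = (1/0.0185) * 5.7872 * 0.81088^(2/3) * 0.00056^(1/2) = 6.4372 m^3/s
Therefore the canal discharge Q = 6.4372 m^3/s.


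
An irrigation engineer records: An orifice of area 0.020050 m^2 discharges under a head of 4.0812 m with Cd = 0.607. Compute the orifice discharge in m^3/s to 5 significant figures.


Approach: apply the orifice equation, Q = Cd*A*sqrt(2*g*h).
Q = 0.607 * 0.020050 * sqrt(2*9.81*4.0812) = 0.10890 m^3/s
Therefore the orifice discharge = 0.10890 m^3/s.


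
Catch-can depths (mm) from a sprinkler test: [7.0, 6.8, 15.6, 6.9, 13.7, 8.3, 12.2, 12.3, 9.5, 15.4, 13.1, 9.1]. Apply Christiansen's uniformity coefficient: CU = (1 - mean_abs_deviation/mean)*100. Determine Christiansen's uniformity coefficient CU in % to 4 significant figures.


mean = 10.8250 mm
mean |d_i - mean| = 2.89167 mm
CU = (1 - 2.89167/10.8250)*100 = 73.29 %
Therefore Christiansen's uniformity coefficient CU = 73.29 %.


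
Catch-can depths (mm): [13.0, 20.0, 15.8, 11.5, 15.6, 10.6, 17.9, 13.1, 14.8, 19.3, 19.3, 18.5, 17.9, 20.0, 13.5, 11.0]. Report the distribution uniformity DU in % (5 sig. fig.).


Approach: apply the low-quarter distribution uniformity, DU = (mean of lowest quarter of readings / overall mean)*100.
sorted lowest 4 of 16: [10.6, 11.0, 11.5, 13.0] -> mean = 11.52500 mm
overall mean = 15.73750 mm
DU = (11.52500/15.73750)*100 = 73.233 %
Therefore the distribution uniformity DU = 73.233 %.


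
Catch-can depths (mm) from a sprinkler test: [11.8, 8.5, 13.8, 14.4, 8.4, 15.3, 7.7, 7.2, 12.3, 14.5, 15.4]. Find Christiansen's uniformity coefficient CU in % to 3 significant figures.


Approach: apply Christiansen's uniformity coefficient, CU = (1 - mean_abs_deviation/mean)*100.
mean = 11.755 mm
mean |d_i - mean| = 2.7669 mm
CU = (1 - 2.7669/11.755)*100 = 76.5 %
Therefore Christiansen's uniformity coefficient CU = 76.5 %.


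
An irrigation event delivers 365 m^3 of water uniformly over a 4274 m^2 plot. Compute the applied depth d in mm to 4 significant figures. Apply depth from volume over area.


Approach: apply depth from volume over area, d = (V/A)*1000.
d = (365 / 4274) * 1000 = 85.40 mm
Therefore the applied depth d = 85.40 mm.


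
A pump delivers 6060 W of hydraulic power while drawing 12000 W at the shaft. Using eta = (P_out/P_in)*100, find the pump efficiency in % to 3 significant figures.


eta = (6060 / 12000) * 100 = 50.5 %
Therefore the pump efficiency = 50.5 %.


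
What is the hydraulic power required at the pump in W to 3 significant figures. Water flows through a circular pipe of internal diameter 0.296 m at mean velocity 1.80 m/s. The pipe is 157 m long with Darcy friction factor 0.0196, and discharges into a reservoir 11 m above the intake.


Approach: apply continuity + Darcy-Weisbach + hydraulic power, Q = A*v; hf = f*(L/D)*(v^2/(2g)); H = static + hf; P = rho*g*Q*H.
Step 1 — flow rate (continuity, Q = A*v):
  A = pi*(0.296/2)^2 = 0.068813 m^2
  Q = 0.068813 * 1.80 = 0.12386 m^3/s
Step 2 — friction head loss (Darcy-Weisbach):
  hf = 0.0196 * (157/0.296) * (1.80^2 / (2*9.81))
  hf = 1.7168 m
Step 3 — total head: H = 11 + 1.7168 = 12.717 m
Step 4 — hydraulic power (P = rho*g*Q*H):
  P = 1000 * 9.81 * 0.12386 * 12.717 = 15500 W
Therefore the hydraulic power required at the pump = 15500 W.


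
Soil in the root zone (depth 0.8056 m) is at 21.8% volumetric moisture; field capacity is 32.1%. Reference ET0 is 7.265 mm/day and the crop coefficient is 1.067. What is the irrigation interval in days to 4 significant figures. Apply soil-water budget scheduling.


Approach: apply soil-water budget scheduling, SMD = (FC-theta)/100*depth*1000; ETc = ET0*Kc; interval = SMD/ETc.
Step 1 — soil moisture deficit:
  SMD = (32.1 - 21.8)/100 * 0.8056 * 1000 = 82.9768 mm
Step 2 — daily crop ET (ETc = ET0*Kc):
  ETc = 7.265 * 1.067 = 7.75175 mm/day
Step 3 — irrigation interval (SMD/ETc):
  interval = 82.9768 / 7.75175 = 10.70 days
Therefore the irrigation interval = 10.70 days.


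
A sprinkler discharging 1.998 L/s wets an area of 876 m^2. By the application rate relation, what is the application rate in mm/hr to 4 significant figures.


Approach: apply the application rate relation, rate = (Q/A)*3600.
rate = (1.998 / 876) * 3600 = 8.211 mm/hr
Therefore the application rate = 8.211 mm/hr.


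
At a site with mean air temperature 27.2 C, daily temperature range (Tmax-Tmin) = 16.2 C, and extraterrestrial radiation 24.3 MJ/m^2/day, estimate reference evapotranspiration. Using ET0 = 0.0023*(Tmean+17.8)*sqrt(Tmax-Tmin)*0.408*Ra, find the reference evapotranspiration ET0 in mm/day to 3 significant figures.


ET0 = 0.0023*(27.2+17.8)*sqrt(16.2)*0.408*24.3 = 4.13 mm/day
Therefore the reference evapotranspiration ET0 = 4.13 mm/day.


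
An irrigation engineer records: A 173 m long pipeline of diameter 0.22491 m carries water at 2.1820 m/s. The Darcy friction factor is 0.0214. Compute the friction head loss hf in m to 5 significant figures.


Approach: apply the Darcy-Weisbach equation, hf = f*(L/D)*(v^2/(2g)).
hf = 0.0214 * (173/0.22491) * (2.1820^2 / (2*9.81))
hf = 3.9945 m
Therefore the friction head loss hf = 3.9945 m.


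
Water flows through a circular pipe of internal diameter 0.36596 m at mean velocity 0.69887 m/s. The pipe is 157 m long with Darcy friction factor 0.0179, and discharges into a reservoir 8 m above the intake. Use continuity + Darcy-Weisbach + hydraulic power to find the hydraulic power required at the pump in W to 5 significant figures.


Approach: apply continuity + Darcy-Weisbach + hydraulic power, Q = A*v; hf = f*(L/D)*(v^2/(2g)); H = static + hf; P = rho*g*Q*H.
Step 1 — flow rate (continuity, Q = A*v):
  A = pi*(0.36596/2)^2 = 0.1051858 m^2
  Q = 0.1051858 * 0.69887 = 0.07351120 m^3/s
Step 2 — friction head loss (Darcy-Weisbach):
  hf = 0.0179 * (157/0.36596) * (0.69887^2 / (2*9.81))
  hf = 0.1911670 m
Step 3 — total head: H = 8 + 0.1911670 = 8.191167 m
Step 4 — hydraulic power (P = rho*g*Q*H):
  P = 1000 * 9.81 * 0.07351120 * 8.191167 = 5907.0 W
Therefore the hydraulic power required at the pump = 5907.0 W.


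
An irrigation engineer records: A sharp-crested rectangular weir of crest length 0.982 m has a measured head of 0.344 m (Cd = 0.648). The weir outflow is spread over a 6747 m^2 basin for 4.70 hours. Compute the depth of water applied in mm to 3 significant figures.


Approach: apply the rectangular weir equation with a volume-to-depth conversion, Q = (2/3)*Cd*L*sqrt(2g)*H^1.5; d = Q*t/A * 1000.
Step 1 — weir discharge:
  Q = (2/3)*0.648*0.982*sqrt(2*9.81)*0.344^1.5 = 0.37912 m^3/s
Step 2 — volume: V = 0.37912 * 4.70*3600 = 6414.8 m^3
Step 3 — depth: d = V/A * 1000 = 6414.8/6747 * 1000 = 951 mm
Therefore the depth of water applied = 951 mm.


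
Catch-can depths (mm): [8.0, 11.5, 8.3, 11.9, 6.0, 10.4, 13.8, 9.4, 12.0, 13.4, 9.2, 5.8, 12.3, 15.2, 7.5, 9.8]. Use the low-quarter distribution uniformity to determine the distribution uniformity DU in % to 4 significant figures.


Approach: apply the low-quarter distribution uniformity, DU = (mean of lowest quarter of readings / overall mean)*100.
sorted lowest 4 of 16: [5.8, 6.0, 7.5, 8.0] -> mean = 6.82500 mm
overall mean = 10.2812 mm
DU = (6.82500/10.2812)*100 = 66.38 %
Therefore the distribution uniformity DU = 66.38 %.


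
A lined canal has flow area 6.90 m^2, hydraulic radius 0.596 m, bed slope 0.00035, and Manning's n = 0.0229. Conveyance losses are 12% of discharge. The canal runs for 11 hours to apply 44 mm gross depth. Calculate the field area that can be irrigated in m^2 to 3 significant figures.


Approach: apply Manning's equation with a conveyance and depth budget, Q = (1/n)*A*R^(2/3)*S^(1/2); Q_field = Q*(1-loss); Area = Q_field*t/(d/1000).
Step 1 — canal discharge (Manning's equation):
  Q = (1/0.0229) * 6.90 * 0.596^(2/3) * 0.00035^(1/2) = 3.9922 m^3/s
Step 2 — delivered flow: Q_field = 3.9922*(1 - 12/100) = 3.5131 m^3/s
Step 3 — volume delivered: V = 3.5131 * 11*3600 = 139120 m^3
Step 4 — area served: A = V / (depth/1000) = 139120 / 0.044 = 3160000 m^2
Therefore the field area that can be irrigated = 3160000 m^2.


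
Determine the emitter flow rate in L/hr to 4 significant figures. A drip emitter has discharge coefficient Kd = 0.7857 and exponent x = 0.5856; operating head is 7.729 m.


Approach: apply the emitter characteristic equation, q = Kd * h^x.
q = 0.7857 * 7.729^0.5856 = 2.602 L/hr
Therefore the emitter flow rate = 2.602 L/hr.


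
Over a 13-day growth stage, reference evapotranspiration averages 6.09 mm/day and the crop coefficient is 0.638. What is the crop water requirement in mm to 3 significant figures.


Approach: apply the crop water requirement relation, CWR = ET0 * Kc * days.
CWR = 6.09 * 0.638 * 13 = 50.5 mm
Therefore the crop water requirement = 50.5 mm.


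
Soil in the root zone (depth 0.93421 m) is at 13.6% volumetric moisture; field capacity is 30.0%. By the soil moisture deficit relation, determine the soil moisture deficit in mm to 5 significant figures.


Approach: apply the soil moisture deficit relation, SMD = (FC - theta)/100 * depth * 1000.
SMD = (30.0 - 13.6)/100 * 0.93421 * 1000 = 153.21 mm
Therefore the soil moisture deficit = 153.21 mm.


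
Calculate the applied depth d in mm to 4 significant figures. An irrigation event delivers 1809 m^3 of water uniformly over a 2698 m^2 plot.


Approach: apply depth from volume over area, d = (V/A)*1000.
d = (1809 / 2698) * 1000 = 670.5 mm
Therefore the applied depth d = 670.5 mm.


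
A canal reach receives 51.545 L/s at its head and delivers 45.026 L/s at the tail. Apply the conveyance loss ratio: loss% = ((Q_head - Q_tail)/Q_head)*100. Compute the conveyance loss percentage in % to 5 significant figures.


loss = ((51.545 - 45.026)/51.545)*100 = 12.647 %
Therefore the conveyance loss percentage = 12.647 %.


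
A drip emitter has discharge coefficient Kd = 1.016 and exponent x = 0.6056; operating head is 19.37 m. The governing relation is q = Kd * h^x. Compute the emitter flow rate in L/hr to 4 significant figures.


q = 1.016 * 19.37^0.6056 = 6.115 L/hr
Therefore the emitter flow rate = 6.115 L/hr.


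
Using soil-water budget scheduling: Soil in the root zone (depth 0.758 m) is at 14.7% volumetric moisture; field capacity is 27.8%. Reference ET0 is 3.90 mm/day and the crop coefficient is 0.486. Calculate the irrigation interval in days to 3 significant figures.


Approach: apply soil-water budget scheduling, SMD = (FC-theta)/100*depth*1000; ETc = ET0*Kc; interval = SMD/ETc.
Step 1 — soil moisture deficit:
  SMD = (27.8 - 14.7)/100 * 0.758 * 1000 = 99.298 mm
Step 2 — daily crop ET (ETc = ET0*Kc):
  ETc = 3.90 * 0.486 = 1.8954 mm/day
Step 3 — irrigation interval (SMD/ETc):
  interval = 99.298 / 1.8954 = 52.4 days
Therefore the irrigation interval = 52.4 days.


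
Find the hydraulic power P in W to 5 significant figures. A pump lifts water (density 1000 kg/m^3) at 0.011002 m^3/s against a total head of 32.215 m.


Approach: apply the hydraulic power relation, P = rho*g*Q*H.
P = 1000 * 9.81 * 0.011002 * 32.215 = 3477.0 W
Therefore the hydraulic power P = 3477.0 W.


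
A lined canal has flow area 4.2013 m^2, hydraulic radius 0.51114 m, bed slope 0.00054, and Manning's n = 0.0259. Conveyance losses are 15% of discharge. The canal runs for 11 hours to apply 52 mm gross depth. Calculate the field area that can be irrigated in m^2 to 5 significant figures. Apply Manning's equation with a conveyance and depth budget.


Approach: apply Manning's equation with a conveyance and depth budget, Q = (1/n)*A*R^(2/3)*S^(1/2); Q_field = Q*(1-loss); Area = Q_field*t/(d/1000).
Step 1 — canal discharge (Manning's equation):
  Q = (1/0.0259) * 4.2013 * 0.51114^(2/3) * 0.00054^(1/2) = 2.409761 m^3/s
Step 2 — delivered flow: Q_field = 2.409761*(1 - 15/100) = 2.048297 m^3/s
Step 3 — volume delivered: V = 2.048297 * 11*3600 = 81112.57 m^3
Step 4 — area served: A = V / (depth/1000) = 81112.57 / 0.052 = 1559900 m^2
Therefore the field area that can be irrigated = 1559900 m^2.


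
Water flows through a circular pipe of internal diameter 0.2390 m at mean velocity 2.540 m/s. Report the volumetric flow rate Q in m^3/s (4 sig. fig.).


Approach: apply the continuity equation for pipe flow, Q = A * v with A = pi*(D/2)^2.
A = pi*(0.2390/2)^2 = 0.0448627 m^2
Q = 0.0448627 * 2.540 = 0.1140 m^3/s
Therefore the volumetric flow rate Q = 0.1140 m^3/s.


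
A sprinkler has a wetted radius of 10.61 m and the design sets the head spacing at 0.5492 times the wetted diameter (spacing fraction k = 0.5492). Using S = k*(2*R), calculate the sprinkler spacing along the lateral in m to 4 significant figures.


S = 0.5492 * (2 * 10.61) = 11.65 m
Therefore the sprinkler spacing along the lateral = 11.65 m.


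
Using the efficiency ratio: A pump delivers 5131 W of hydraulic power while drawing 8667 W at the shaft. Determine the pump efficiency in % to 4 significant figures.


Approach: apply the efficiency ratio, eta = (P_out/P_in)*100.
eta = (5131 / 8667) * 100 = 59.20 %
Therefore the pump efficiency = 59.20 %.


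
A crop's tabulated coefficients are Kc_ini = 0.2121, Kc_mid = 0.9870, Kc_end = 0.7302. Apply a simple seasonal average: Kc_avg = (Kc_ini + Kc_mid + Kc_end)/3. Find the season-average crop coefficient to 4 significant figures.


Kc_avg = (0.2121 + 0.9870 + 0.7302)/3 = 0.6431
Therefore the season-average crop coefficient = 0.6431.


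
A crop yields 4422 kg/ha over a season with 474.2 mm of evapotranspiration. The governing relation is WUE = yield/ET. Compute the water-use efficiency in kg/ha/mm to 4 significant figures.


WUE = 4422 / 474.2 = 9.325 kg/ha/mm
Therefore the water-use efficiency = 9.325 kg/ha/mm.


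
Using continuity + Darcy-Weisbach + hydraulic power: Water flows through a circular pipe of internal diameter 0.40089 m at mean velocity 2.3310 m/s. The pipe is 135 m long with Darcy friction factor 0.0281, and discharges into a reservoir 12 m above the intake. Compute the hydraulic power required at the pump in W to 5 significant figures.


Approach: apply continuity + Darcy-Weisbach + hydraulic power, Q = A*v; hf = f*(L/D)*(v^2/(2g)); H = static + hf; P = rho*g*Q*H.
Step 1 — flow rate (continuity, Q = A*v):
  A = pi*(0.40089/2)^2 = 0.1262235 m^2
  Q = 0.1262235 * 2.3310 = 0.2942271 m^3/s
Step 2 — friction head loss (Darcy-Weisbach):
  hf = 0.0281 * (135/0.40089) * (2.3310^2 / (2*9.81))
  hf = 2.620598 m
Step 3 — total head: H = 12 + 2.620598 = 14.62060 m
Step 4 — hydraulic power (P = rho*g*Q*H):
  P = 1000 * 9.81 * 0.2942271 * 14.62060 = 42200 W
Therefore the hydraulic power required at the pump = 42200 W.


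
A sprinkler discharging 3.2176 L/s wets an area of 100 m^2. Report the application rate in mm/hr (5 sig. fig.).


Approach: apply the application rate relation, rate = (Q/A)*3600.
rate = (3.2176 / 100) * 3600 = 115.83 mm/hr
Therefore the application rate = 115.83 mm/hr.


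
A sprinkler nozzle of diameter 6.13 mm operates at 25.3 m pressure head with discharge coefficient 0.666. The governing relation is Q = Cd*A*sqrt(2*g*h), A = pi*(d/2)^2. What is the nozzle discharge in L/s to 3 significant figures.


A = pi*(6.13e-3/2)^2 = 2.9513e-05 m^2
Q = 0.666 * 2.9513e-05 * sqrt(2*9.81*25.3) * 1000 = 0.438 L/s
Therefore the nozzle discharge = 0.438 L/s.


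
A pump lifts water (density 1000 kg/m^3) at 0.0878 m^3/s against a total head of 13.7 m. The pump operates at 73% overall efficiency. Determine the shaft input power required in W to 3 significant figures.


Approach: apply hydraulic power then efficiency conversion, P = rho*g*Q*H; P_in = P/eta.
Step 1 — hydraulic power (P = rho*g*Q*H):
  P = 1000 * 9.81 * 0.0878 * 13.7 = 11800 W
Step 2 — input power: P_in = P/eta = 11800 / 0.73 = 16200 W
Therefore the shaft input power required = 16200 W.


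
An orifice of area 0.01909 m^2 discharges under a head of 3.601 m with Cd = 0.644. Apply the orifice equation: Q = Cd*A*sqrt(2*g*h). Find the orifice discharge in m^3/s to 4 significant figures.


Q = 0.644 * 0.01909 * sqrt(2*9.81*3.601) = 0.1033 m^3/s
Therefore the orifice discharge = 0.1033 m^3/s.


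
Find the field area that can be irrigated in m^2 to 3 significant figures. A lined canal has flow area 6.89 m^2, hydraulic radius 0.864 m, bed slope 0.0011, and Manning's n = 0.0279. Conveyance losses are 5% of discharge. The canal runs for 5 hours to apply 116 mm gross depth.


Approach: apply Manning's equation with a conveyance and depth budget, Q = (1/n)*A*R^(2/3)*S^(1/2); Q_field = Q*(1-loss); Area = Q_field*t/(d/1000).
Step 1 — canal discharge (Manning's equation):
  Q = (1/0.0279) * 6.89 * 0.864^(2/3) * 0.0011^(1/2) = 7.4300 m^3/s
Step 2 — delivered flow: Q_field = 7.4300*(1 - 5/100) = 7.0585 m^3/s
Step 3 — volume delivered: V = 7.0585 * 5*3600 = 127050 m^3
Step 4 — area served: A = V / (depth/1000) = 127050 / 0.116 = 1100000 m^2
Therefore the field area that can be irrigated = 1100000 m^2.


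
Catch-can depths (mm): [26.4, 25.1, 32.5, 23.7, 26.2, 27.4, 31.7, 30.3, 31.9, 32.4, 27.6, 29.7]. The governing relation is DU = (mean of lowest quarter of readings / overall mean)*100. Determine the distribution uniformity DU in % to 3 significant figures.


sorted lowest 3 of 12: [23.7, 25.1, 26.2] -> mean = 25.000 mm
overall mean = 28.742 mm
DU = (25.000/28.742)*100 = 87.0 %
Therefore the distribution uniformity DU = 87.0 %.


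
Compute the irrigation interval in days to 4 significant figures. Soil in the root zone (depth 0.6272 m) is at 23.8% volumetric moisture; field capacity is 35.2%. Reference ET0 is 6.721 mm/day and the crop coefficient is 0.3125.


Approach: apply soil-water budget scheduling, SMD = (FC-theta)/100*depth*1000; ETc = ET0*Kc; interval = SMD/ETc.
Step 1 — soil moisture deficit:
  SMD = (35.2 - 23.8)/100 * 0.6272 * 1000 = 71.5008 mm
Step 2 — daily crop ET (ETc = ET0*Kc):
  ETc = 6.721 * 0.3125 = 2.10031 mm/day
Step 3 — irrigation interval (SMD/ETc):
  interval = 71.5008 / 2.10031 = 34.04 days
Therefore the irrigation interval = 34.04 days.


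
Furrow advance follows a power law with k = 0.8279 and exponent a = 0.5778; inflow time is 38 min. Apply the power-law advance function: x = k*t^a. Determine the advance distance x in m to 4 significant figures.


x = 0.8279 * 38^0.5778 = 6.773 m
Therefore the advance distance x = 6.773 m.


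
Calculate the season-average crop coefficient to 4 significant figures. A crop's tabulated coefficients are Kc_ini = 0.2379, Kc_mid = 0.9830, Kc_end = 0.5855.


Approach: apply a simple seasonal average, Kc_avg = (Kc_ini + Kc_mid + Kc_end)/3.
Kc_avg = (0.2379 + 0.9830 + 0.5855)/3 = 0.6021
Therefore the season-average crop coefficient = 0.6021.


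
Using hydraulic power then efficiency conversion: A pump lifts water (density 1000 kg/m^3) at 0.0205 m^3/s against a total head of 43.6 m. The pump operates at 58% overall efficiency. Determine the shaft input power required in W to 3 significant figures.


Approach: apply hydraulic power then efficiency conversion, P = rho*g*Q*H; P_in = P/eta.
Step 1 — hydraulic power (P = rho*g*Q*H):
  P = 1000 * 9.81 * 0.0205 * 43.6 = 8768.2 W
Step 2 — input power: P_in = P/eta = 8768.2 / 0.58 = 15100 W
Therefore the shaft input power required = 15100 W.


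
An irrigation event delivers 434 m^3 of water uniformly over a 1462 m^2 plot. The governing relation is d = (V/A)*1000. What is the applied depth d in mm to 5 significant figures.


d = (434 / 1462) * 1000 = 296.85 mm
Therefore the applied depth d = 296.85 mm.


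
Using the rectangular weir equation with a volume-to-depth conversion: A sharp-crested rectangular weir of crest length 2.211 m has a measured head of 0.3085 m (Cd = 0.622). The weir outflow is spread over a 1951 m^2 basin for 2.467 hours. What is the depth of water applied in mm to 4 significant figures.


Approach: apply the rectangular weir equation with a volume-to-depth conversion, Q = (2/3)*Cd*L*sqrt(2g)*H^1.5; d = Q*t/A * 1000.
Step 1 — weir discharge:
  Q = (2/3)*0.622*2.211*sqrt(2*9.81)*0.3085^1.5 = 0.695857 m^3/s
Step 2 — volume: V = 0.695857 * 2.467*3600 = 6180.05 m^3
Step 3 — depth: d = V/A * 1000 = 6180.05/1951 * 1000 = 3168 mm
Therefore the depth of water applied = 3168 mm.


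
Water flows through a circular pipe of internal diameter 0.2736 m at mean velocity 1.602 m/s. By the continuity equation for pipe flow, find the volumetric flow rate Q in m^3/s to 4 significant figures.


Approach: apply the continuity equation for pipe flow, Q = A * v with A = pi*(D/2)^2.
A = pi*(0.2736/2)^2 = 0.0587925 m^2
Q = 0.0587925 * 1.602 = 0.09419 m^3/s
Therefore the volumetric flow rate Q = 0.09419 m^3/s.


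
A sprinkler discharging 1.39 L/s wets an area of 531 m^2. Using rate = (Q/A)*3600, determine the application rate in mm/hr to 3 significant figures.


rate = (1.39 / 531) * 3600 = 9.42 mm/hr
Therefore the application rate = 9.42 mm/hr.


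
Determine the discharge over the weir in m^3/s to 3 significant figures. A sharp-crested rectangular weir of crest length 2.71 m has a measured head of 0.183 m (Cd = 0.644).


Approach: apply the rectangular weir equation, Q = (2/3)*Cd*L*sqrt(2g)*H^1.5.
Q = (2/3)*0.644*2.71*sqrt(2*9.81)*0.183^1.5 = 0.403 m^3/s
Therefore the discharge over the weir = 0.403 m^3/s.


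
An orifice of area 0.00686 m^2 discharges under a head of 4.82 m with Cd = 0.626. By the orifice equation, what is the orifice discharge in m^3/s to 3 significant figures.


Approach: apply the orifice equation, Q = Cd*A*sqrt(2*g*h).
Q = 0.626 * 0.00686 * sqrt(2*9.81*4.82) = 0.0418 m^3/s
Therefore the orifice discharge = 0.0418 m^3/s.


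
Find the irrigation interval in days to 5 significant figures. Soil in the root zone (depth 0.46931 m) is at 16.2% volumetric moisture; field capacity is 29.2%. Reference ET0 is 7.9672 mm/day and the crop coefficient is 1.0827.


Approach: apply soil-water budget scheduling, SMD = (FC-theta)/100*depth*1000; ETc = ET0*Kc; interval = SMD/ETc.
Step 1 — soil moisture deficit:
  SMD = (29.2 - 16.2)/100 * 0.46931 * 1000 = 61.01030 mm
Step 2 — daily crop ET (ETc = ET0*Kc):
  ETc = 7.9672 * 1.0827 = 8.626087 mm/day
Step 3 — irrigation interval (SMD/ETc):
  interval = 61.01030 / 8.626087 = 7.0728 days
Therefore the irrigation interval = 7.0728 days.


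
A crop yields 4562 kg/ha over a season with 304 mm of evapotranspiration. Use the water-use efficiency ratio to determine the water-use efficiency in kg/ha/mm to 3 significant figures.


Approach: apply the water-use efficiency ratio, WUE = yield/ET.
WUE = 4562 / 304 = 15.0 kg/ha/mm
Therefore the water-use efficiency = 15.0 kg/ha/mm.


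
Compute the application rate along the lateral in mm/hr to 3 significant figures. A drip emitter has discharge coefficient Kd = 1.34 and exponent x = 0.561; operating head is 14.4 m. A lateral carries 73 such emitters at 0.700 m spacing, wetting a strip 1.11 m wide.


Approach: apply the emitter equation with a lateral mass balance, q = Kd*h^x; Q = n*q; rate = Q/(n*spacing*width).
Step 1 — single emitter flow (q = Kd*h^x):
  q = 1.34 * 14.4^0.561 = 5.9834 L/hr
Step 2 — total lateral flow: Q = 73 * 5.9834 = 436.79 L/hr
Step 3 — wetted area: A = 73 * 0.700 * 1.11 = 56.721 m^2
Step 4 — application rate: Q/A = 436.79/56.721 = 7.70 mm/hr
Therefore the application rate along the lateral = 7.70 mm/hr.


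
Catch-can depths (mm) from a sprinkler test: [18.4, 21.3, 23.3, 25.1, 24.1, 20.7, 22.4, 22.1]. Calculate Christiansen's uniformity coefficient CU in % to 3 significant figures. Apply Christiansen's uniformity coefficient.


Approach: apply Christiansen's uniformity coefficient, CU = (1 - mean_abs_deviation/mean)*100.
mean = 22.175 mm
mean |d_i - mean| = 1.5500 mm
CU = (1 - 1.5500/22.175)*100 = 93.0 %
Therefore Christiansen's uniformity coefficient CU = 93.0 %.


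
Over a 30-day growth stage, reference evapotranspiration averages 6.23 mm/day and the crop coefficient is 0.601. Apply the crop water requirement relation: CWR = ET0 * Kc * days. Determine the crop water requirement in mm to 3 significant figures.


CWR = 6.23 * 0.601 * 30 = 112 mm
Therefore the crop water requirement = 112 mm.


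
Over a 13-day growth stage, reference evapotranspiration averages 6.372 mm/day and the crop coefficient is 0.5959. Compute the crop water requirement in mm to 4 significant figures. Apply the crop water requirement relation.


Approach: apply the crop water requirement relation, CWR = ET0 * Kc * days.
CWR = 6.372 * 0.5959 * 13 = 49.36 mm
Therefore the crop water requirement = 49.36 mm.


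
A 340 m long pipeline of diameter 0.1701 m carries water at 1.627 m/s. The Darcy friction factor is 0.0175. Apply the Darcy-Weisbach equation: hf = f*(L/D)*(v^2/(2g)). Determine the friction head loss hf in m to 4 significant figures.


hf = 0.0175 * (340/0.1701) * (1.627^2 / (2*9.81))
hf = 4.719 m
Therefore the friction head loss hf = 4.719 m.


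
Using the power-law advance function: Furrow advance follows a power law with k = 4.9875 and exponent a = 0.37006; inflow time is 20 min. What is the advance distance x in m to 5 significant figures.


Approach: apply the power-law advance function, x = k*t^a.
x = 4.9875 * 20^0.37006 = 15.113 m
Therefore the advance distance x = 15.113 m.


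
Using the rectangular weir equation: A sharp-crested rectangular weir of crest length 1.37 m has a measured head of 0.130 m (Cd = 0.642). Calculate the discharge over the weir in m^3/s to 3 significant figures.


Approach: apply the rectangular weir equation, Q = (2/3)*Cd*L*sqrt(2g)*H^1.5.
Q = (2/3)*0.642*1.37*sqrt(2*9.81)*0.130^1.5 = 0.122 m^3/s
Therefore the discharge over the weir = 0.122 m^3/s.


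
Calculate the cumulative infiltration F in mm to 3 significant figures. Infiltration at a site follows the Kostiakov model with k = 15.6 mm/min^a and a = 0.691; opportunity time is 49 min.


Approach: apply the Kostiakov infiltration equation, F = k*t^a.
F = 15.6 * 49^0.691 = 230 mm
Therefore the cumulative infiltration F = 230 mm.


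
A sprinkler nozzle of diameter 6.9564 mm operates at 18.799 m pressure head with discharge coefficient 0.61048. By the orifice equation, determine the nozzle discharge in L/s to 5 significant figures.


Approach: apply the orifice equation, Q = Cd*A*sqrt(2*g*h), A = pi*(d/2)^2.
A = pi*(6.9564e-3/2)^2 = 3.800660e-05 m^2
Q = 0.61048 * 3.800660e-05 * sqrt(2*9.81*18.799) * 1000 = 0.44560 L/s
Therefore the nozzle discharge = 0.44560 L/s.


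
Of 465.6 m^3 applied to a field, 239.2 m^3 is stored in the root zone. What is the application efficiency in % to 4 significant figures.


Approach: apply the application efficiency ratio, Ea = (stored/applied)*100.
Ea = (239.2/465.6)*100 = 51.37 %
Therefore the application efficiency = 51.37 %.


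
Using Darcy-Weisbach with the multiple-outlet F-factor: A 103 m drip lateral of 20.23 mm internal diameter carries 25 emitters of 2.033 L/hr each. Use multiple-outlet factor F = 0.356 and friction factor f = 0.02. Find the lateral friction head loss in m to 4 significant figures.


Approach: apply Darcy-Weisbach with the multiple-outlet F-factor, Q = n*q/(3600*1000) m^3/s; v = Q/A; hf = F*f*(L/D)*(v^2/(2g)).
Q = 25*2.033/(3600*1000) = 1.41181e-05 m^3/s
A = pi*(20.23e-3/2)^2 = 3.21426e-04 m^2, so v = Q/A = 0.0439231 m/s
hf = 0.356*0.02*(103/0.02023)*(0.0439231^2/(2*9.81)) = 0.003565 m
Therefore the lateral friction head loss = 0.003565 m.


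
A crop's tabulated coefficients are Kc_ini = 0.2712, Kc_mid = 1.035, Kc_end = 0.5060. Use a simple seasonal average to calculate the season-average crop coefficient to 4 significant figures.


Approach: apply a simple seasonal average, Kc_avg = (Kc_ini + Kc_mid + Kc_end)/3.
Kc_avg = (0.2712 + 1.035 + 0.5060)/3 = 0.6041
Therefore the season-average crop coefficient = 0.6041.


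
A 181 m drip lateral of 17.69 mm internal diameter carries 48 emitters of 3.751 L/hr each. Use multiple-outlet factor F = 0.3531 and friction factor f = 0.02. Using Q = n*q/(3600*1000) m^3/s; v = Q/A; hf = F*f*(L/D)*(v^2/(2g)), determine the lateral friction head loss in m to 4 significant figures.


Q = 48*3.751/(3600*1000) = 5.00133e-05 m^3/s
A = pi*(17.69e-3/2)^2 = 2.45779e-04 m^2, so v = Q/A = 0.203489 m/s
hf = 0.3531*0.02*(181/0.01769)*(0.203489^2/(2*9.81)) = 0.1525 m
Therefore the lateral friction head loss = 0.1525 m.


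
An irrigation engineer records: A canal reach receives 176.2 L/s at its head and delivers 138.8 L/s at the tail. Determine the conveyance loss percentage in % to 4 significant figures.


Approach: apply the conveyance loss ratio, loss% = ((Q_head - Q_tail)/Q_head)*100.
loss = ((176.2 - 138.8)/176.2)*100 = 21.23 %
Therefore the conveyance loss percentage = 21.23 %.


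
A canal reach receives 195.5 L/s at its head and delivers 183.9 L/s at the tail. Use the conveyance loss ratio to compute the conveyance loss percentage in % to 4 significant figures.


Approach: apply the conveyance loss ratio, loss% = ((Q_head - Q_tail)/Q_head)*100.
loss = ((195.5 - 183.9)/195.5)*100 = 5.934 %
Therefore the conveyance loss percentage = 5.934 %.


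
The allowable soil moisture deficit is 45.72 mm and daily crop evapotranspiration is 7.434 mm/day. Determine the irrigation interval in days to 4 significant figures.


Approach: apply the irrigation interval relation, interval = SMD / ETc.
interval = 45.72 / 7.434 = 6.150 days
Therefore the irrigation interval = 6.150 days.
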